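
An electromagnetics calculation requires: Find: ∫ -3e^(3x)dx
Since d/dx[e^(3x)]=3e^(3x), we get -1 e^(3x) + C

Answer: -e^(3x) + C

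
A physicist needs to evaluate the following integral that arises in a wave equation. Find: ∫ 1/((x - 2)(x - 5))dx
Partial fractions: 1/((x-2)(x-5))=A/(x-2)+B/(x-5)
A=-1/3, B=1/3
∫ [-1/3· 1/(x-2)+1/3· 1/(x-5)] dx
=(1/3)[ln|x-5| - ln|x-2|]+C

Answer: (1/3)·ln|(x-5)/(x-2)|+C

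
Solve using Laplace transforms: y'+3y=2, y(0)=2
Take L of both sides: sY(s) - 2 + 3Y(s)=2/s
Y(s)(s + 3)=2/s + 2
Y(s)=2/(s(s + 3)) + 2/(s + 3)
Partial fractions: 2/(s(s + 3))=(2/3)/s - (2/3)/(s + 3)
So Y(s)=(2/3)/s + (4/3)/(s + 3)
Inverse transform (L^(-1){1/s}=1, L^(-1){1/(s + 3)}=e^(-3t)):

Answer: y(t)=2/3 + (4/3)·e^(-3t)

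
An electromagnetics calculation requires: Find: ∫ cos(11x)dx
Using substitution u = 11x: ∫ cos(u) du/11 = sin(u)/11 + C

Answer: (1/11)sin(11x) + C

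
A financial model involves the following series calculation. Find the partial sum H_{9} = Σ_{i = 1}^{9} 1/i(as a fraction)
H_9 = 1 + 1/2 + 1/3 + ... + 1/9
= 7129/2520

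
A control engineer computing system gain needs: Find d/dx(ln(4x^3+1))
Chain rule: d/dx[ln(u)]=u'/u where u=4x^3+1
u'=12x^2

Answer: (12x^2)/(4x^3+1)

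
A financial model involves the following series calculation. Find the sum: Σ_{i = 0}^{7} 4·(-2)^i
Geometric series: S=a(1 - r^n)/(1 - r)
a=4, r=-2, n=8
S=4(1 - 256)/3=-340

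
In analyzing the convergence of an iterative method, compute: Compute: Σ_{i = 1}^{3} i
Using formula: Σ i^1 = n(n + 1)/2 = 3·4/2 = 6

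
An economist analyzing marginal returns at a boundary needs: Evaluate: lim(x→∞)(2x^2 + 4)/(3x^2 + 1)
Divide numerator and denominator by x^2:
lim (2+4/x^2)/(3+1/x^2) = 2/3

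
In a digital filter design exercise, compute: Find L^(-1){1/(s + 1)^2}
L^(-1){1/(s-a)^n}=t^(n-1)·e^(at)/(n-1)!
Here a=-1, n=2: t^1·e^(-t)/1

Answer: t·e^(-t)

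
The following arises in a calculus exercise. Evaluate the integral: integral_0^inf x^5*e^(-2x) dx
This is a Gamma integral. Substitute u=2x (du=2 dx):
integral_0^inf x^5*e^(-2x) dx=(1/2^6) integral_0^inf u^5*e^(-u) du
=Gamma(6)/2^6=5!/2^6=120/64

Answer: 15/8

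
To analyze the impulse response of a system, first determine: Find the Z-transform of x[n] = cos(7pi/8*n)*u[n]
Z{cos(w0 * n) * u[n]} = z(z - cos(w0))/(z^2 - 2z * cos(w0) + 1)
With w0 = 7pi/8: X(z) = z(z - cos(7pi/8))/(z^2 - 2z * cos(7pi/8) + 1)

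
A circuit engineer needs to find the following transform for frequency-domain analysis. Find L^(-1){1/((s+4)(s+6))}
Partial fractions: 1/((s+4)(s+6)) = A/(s+4)+B/(s+6)
Cover-up: A = 1/(s+6)|_{s = -4} = 1/2; B = 1/(s+4)|_{s = -6} = -1/2
L^(-1) = (1/2)e^(-4t) - (1/2)e^(-6t)

Answer: (1/2)(e^(-4t) - e^(-6t))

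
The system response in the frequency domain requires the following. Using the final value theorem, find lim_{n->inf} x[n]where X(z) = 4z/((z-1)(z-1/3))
Final value theorem: lim x[n]=lim_{z->1} (z-1) * X(z)
(z-1) * X(z)=4z/(z-1/3)
As z->1: 4/(1-1/3)=4/(2/3)=6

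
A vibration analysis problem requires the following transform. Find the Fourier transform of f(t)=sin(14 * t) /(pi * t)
sin(W*t)/(pi*t)=(W/pi)*sinc(W*t/pi) is the impulse response of the ideal low-pass filter with cutoff W (here W=14).
Its Fourier transform is a rectangular function:
F(omega)=1 for |omega| < 14, 0 otherwise

Answer: rect(omega/28) [i.e., 1 for |omega| < 14, 0 otherwise]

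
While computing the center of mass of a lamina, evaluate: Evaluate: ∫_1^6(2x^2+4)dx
Step 1: Find antiderivative F(x) = (2/3)x^3+4x
Step 2: F(6) - F(1) = 168 - (14/3) = 490/3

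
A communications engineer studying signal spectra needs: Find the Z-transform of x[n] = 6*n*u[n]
Z{n*u[n]} = z/(z-1)^2
By linearity: Z{6*n*u[n]} = 6z/(z-1)^2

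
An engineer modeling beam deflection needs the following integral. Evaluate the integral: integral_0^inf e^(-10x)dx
integral_0^inf e^(-10x) dx = [-1/10*e^(-10x)]_0^inf
= 0 - (-1/10) = 1/10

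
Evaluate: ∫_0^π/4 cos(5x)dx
Antiderivative: sin(5x)/5
Evaluate at bounds: [sin(5·π/4)/5] - [sin(5·0)/5]
= ((-√2/2) - (0))/5 = -√2/10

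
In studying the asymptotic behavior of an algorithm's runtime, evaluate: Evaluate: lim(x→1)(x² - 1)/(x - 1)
Factor: (x² - 1)=(x-1)(x + 1)
Cancel (x-1): lim(x→1) (x + 1)=2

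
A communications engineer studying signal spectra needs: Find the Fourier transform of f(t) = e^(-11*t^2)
The Fourier transform of a Gaussian e^(-a * t^2) is sqrt(pi/a) * e^(-omega^2/(4a)).
With a = 11: F(omega) = sqrt(pi/11) * e^(-omega^2/44)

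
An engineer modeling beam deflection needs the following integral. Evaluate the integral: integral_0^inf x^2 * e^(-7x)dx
This is a Gamma integral. Substitute u=7x (du=7 dx):
integral_0^inf x^2 * e^(-7x) dx=(1/7^3) integral_0^inf u^2 * e^(-u) du
=Gamma(3)/7^3=2!/7^3=2/343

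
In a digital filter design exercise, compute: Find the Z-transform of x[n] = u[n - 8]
Using the time-shift property: Z{u[n-8]} = z^(-8) * z/(z-1)
= z^(-7)/(z-1)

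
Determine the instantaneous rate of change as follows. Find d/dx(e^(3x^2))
Chain rule: d/dx[e^u]=e^u · u' where u=3x^2
u'=6x

Answer: 6x·e^(3x^2)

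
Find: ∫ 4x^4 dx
Using power rule: ∫ 4x^4 dx = 4/5 x^5 + C = (4/5)x^5 + C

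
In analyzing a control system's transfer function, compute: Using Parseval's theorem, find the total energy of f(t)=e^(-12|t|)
Parseval's theorem: E=integral |f(t)|^2 dt=(1/2pi) integral |F(omega)|^2 domega
E=integral_{-inf}^{inf} e^(-24|t|) dt=2 * integral_0^inf e^(-24t) dt=2/(2 * 12)=1/12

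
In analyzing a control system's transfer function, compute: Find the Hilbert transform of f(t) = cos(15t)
The Hilbert transform shifts each frequency component by -pi/2.
H{cos(wt)}=sin(wt)
With w=15: H{cos(15t)}=sin(15t)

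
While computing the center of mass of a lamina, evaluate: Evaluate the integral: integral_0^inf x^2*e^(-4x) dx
This is a Gamma integral. Substitute u=4x (du=4 dx):
integral_0^inf x^2*e^(-4x) dx=(1/4^3) integral_0^inf u^2*e^(-u) du
=Gamma(3)/4^3=2!/4^3=2/64

Answer: 1/32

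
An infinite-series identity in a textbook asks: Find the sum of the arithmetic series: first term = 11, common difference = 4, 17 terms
Last term: a_n = 11 + (17 - 1)·4 = 75
Sum = n(a_1 + a_n)/2 = 17(11 + 75)/2 = 731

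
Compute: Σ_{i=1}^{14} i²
Using formula: Σ i^2=n(n+1)(2n+1)/6=14·15·29/6=1015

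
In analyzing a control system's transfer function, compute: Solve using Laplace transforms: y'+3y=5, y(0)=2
Take L of both sides: sY(s)-2+3Y(s) = 5/s
Y(s)(s+3) = 5/s+2
Y(s) = 5/(s(s+3))+2/(s+3)
Partial fractions: 5/(s(s+3)) = (5/3)/s - (5/3)/(s+3)
So Y(s) = (5/3)/s+(1/3)/(s+3)
Inverse transform (L^(-1){1/s} = 1, L^(-1){1/(s+3)} = e^(-3t)):

Answer: y(t) = 5/3+(1/3)·e^(-3t)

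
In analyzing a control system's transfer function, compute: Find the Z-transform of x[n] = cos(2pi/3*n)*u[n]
Z{cos(w0 * n) * u[n]} = z(z - cos(w0))/(z^2-2z * cos(w0)+1)
With w0 = 2pi/3: X(z) = z(z - cos(2pi/3))/(z^2-2z * cos(2pi/3)+1)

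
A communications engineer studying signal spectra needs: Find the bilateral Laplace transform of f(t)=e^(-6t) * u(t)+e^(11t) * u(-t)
For e^(-6t) * u(t): L=1/(s + 6), Re(s) > -6
For e^(11t) * u(-t): L=-1/(s-11), Re(s) < 11
Combined: F(s)=1/(s + 6) - 1/(s-11), -6 < Re(s) < 11

Answer: 1/(s + 6) - 1/(s-11), ROC: -6 < Re(s) < 11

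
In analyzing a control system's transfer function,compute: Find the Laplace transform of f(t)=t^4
L{t^n} = n!/s^(n + 1)
L{t^4} = 4!/s^5 = 24/s^5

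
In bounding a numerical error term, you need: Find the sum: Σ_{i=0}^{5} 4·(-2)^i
Geometric series: S = a(1 - r^n)/(1 - r)
a = 4, r = -2, n = 6
S = 4(1-64)/3 = -84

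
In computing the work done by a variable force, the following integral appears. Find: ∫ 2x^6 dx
Using power rule: ∫ 2x^6 dx = 2/7 x^7 + C = (2/7)x^7 + C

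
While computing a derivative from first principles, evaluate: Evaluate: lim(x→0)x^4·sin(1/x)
Squeeze theorem: -|x^4| ≤ x^4·sin(1/x) ≤ |x^4|
Since x^4 → 0 as x → 0, by squeeze theorem the limit is 0

Answer: 0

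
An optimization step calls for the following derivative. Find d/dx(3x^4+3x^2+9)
Power rule: d/dx(ax^n)=n·a·x^(n-1)
Term by term: 12·x^3+6·x

Answer: 12x^3+6x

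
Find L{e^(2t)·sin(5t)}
First shifting: L{e^(at)f(t)} = F(s-a)
L{sin(5t)} = 5/(s² + 25)
Shift: 5/((s-2)² + 25)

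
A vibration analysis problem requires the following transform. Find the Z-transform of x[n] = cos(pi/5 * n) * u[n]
Z{cos(w0*n)*u[n]} = z(z - cos(w0))/(z^2-2z*cos(w0)+1)
With w0 = pi/5: X(z) = z(z - cos(pi/5))/(z^2-2z*cos(pi/5)+1)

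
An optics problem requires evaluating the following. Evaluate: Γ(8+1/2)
Γ(n+1/2) = (2n)!√π/(4^n·n!)
= 20922789888000√π/(65536·40320) = (2027025/256)·√π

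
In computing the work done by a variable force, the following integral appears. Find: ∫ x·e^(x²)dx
Let u=x², du=2x dx
∫ (1/2)e^u du=e^u/2 + C

Answer: e^(x²)/2 + C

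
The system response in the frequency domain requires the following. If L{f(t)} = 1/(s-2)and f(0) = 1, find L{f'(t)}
L{f'(t)}=s·F(s) - f(0)=s/(s-2)-1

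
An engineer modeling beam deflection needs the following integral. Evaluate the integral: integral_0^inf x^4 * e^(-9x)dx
This is a Gamma integral. Substitute u = 9x (du = 9 dx):
integral_0^inf x^4 * e^(-9x) dx = (1/9^5) integral_0^inf u^4 * e^(-u) du
= Gamma(5)/9^5 = 4!/9^5 = 24/59049

Answer: 8/19683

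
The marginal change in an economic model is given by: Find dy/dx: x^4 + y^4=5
Differentiate: 4x^3+4y^3·(dy/dx) = 0
dy/dx = -4x^3/(4y^3)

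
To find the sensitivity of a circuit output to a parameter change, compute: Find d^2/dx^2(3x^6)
Apply power rule 2 times:
d^1: 18x^5
d^2: 90x^4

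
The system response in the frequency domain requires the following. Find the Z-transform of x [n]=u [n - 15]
Using the time-shift property: Z{u[n-15]}=z^(-15) * z/(z-1)
=z^(-14)/(z-1)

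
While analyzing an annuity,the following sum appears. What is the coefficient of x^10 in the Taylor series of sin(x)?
sin(x) has only odd powers. Coefficient of x^10 = 0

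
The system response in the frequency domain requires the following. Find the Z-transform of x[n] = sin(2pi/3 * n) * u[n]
Z{sin(w0*n)*u[n]}=z*sin(w0)/(z^2-2z*cos(w0)+1)
With w0=2pi/3: X(z)=z*sin(2pi/3)/(z^2-2z*cos(2pi/3)+1)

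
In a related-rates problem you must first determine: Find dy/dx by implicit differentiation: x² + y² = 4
Differentiate both sides: 2x+2y·(dy/dx)=0
Solve: dy/dx=-2x/(2y)=-x/y

Answer: dy/dx=-x/y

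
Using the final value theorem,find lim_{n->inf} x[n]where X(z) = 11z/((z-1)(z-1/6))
Final value theorem: lim x[n]=lim_{z->1} (z-1)*X(z)
(z-1)*X(z)=11z/(z-1/6)
As z->1: 11/(1-1/6)=11/(5/6)=66/5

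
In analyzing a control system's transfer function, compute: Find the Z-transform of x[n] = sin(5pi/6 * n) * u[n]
Z{sin(w0*n)*u[n]}=z*sin(w0)/(z^2-2z*cos(w0)+1)
With w0=5pi/6: X(z)=z*sin(5pi/6)/(z^2-2z*cos(5pi/6)+1)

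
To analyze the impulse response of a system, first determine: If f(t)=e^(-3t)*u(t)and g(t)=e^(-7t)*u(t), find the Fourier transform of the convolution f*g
By the convolution theorem: F{f * g}=F(omega) * G(omega)
F(omega)=1/(3 + j * omega), G(omega)=1/(7 + j * omega)
F{f * g}=1/((3 + j * omega)(7 + j * omega))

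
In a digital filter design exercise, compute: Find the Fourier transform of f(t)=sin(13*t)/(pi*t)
sin(W*t)/(pi*t)=(W/pi)*sinc(W*t/pi) is the impulse response of the ideal low-pass filter with cutoff W (here W=13).
Its Fourier transform is a rectangular function:
F(omega)=1 for |omega| < 13, 0 otherwise

Answer: rect(omega/26) [i.e., 1 for |omega| < 13, 0 otherwise]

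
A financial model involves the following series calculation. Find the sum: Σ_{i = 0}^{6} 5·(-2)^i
Geometric series: S=a(1 - r^n)/(1 - r)
a=5, r=-2, n=7
S=5(1 + 128)/3=215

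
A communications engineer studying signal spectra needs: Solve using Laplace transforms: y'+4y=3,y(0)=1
Take L of both sides: sY(s) - 1 + 4Y(s)=3/s
Y(s)(s + 4)=3/s + 1
Y(s)=3/(s(s + 4)) + 1/(s + 4)
Partial fractions: 3/(s(s + 4))=(3/4)/s - (3/4)/(s + 4)
So Y(s)=(3/4)/s + (1/4)/(s + 4)
Inverse transform (L^(-1){1/s}=1, L^(-1){1/(s + 4)}=e^(-4t)):

Answer: y(t)=3/4 + (1/4)·e^(-4t)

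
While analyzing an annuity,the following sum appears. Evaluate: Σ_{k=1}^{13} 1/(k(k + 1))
Partial fractions: 1/(k(k + 1)) = 1/k - 1/(k + 1)
Telescoping sum: 1(1 - 1/14) = 1·13/14

Answer: 13/14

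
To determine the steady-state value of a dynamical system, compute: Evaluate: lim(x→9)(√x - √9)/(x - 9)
Multiply by conjugate (√x + √9)/(√x + √9):
=(x - 9)/((x - 9)(√x + √9))=1/(√x + √9)
As x → 9: 1/(2√9)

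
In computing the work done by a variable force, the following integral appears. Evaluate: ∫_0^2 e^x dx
Antiderivative: e^x
Evaluate: (e^2 - 1)

Answer: e^2 - 1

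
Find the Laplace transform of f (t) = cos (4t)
L{cos(wt)}=s/(s² + w²)
L{cos(4t)}=s/(s² + 16)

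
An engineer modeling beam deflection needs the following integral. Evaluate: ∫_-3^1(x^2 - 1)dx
Step 1: Find antiderivative F(x) = (1/3)x^3 - x
Step 2: F(1) - F(-3) = -2/3 - (-6) = 16/3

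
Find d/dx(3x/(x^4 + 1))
Quotient rule: (f/g)'=(f'g - fg')/g²
f=3x, f'=3
g=x^4 + 1, g'=4x^3

Answer: (3·(x^4 + 1) - 12x^4)/(x^4 + 1)²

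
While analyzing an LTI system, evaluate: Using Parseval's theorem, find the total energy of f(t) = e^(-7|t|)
Parseval's theorem: E = integral |f(t)|^2 dt = (1/2pi) integral |F(omega)|^2 domega
E = integral_{-inf}^{inf} e^(-14|t|) dt = 2*integral_0^inf e^(-14t) dt = 2/(2*7) = 1/7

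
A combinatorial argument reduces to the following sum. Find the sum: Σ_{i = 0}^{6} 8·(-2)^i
Geometric series: S = a(1 - r^n)/(1 - r)
a = 8, r = -2, n = 7
S = 8(1 + 128)/3 = 344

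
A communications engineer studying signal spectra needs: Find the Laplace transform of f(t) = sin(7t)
L{sin(wt)}=w/(s²+w²)
L{sin(7t)}=7/(s²+49)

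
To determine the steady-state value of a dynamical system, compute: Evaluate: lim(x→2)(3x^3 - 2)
Polynomial is continuous, so substitute x = 2:
3·2^3-2 = 22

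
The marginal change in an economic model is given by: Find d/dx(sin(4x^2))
Chain rule: d/dx[sin(u)]=cos(u)·u' where u=4x^2
u'=8x

Answer: 8x·cos(4x^2)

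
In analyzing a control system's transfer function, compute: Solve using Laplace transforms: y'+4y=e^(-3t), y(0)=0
Take L: sY - 0 + 4Y = 1/(s + 3)
Y(s + 4) = 1/(s + 3) + 0
Y = 1/((s + 3)(s + 4)) + 0/(s + 4)
Partial fractions: 1/((s + 3)(s + 4)) = 1/(s + 3) - 1/(s + 4)
So Y = 1/(s + 3) - 1/(s + 4)
Inverse Laplace transform (L^(-1){1/(s + 3)} = e^(-3t), L^(-1){1/(s + 4)} = e^(-4t)):

Answer: y(t) = 1·e^(-3t) - e^(-4t)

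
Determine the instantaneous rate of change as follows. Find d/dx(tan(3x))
Chain rule: d/dx[tan(u)]=sec²(u)·u' where u=3x
u'=3

Answer: 3·sec²(3x)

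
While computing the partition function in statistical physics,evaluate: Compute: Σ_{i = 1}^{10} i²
Using formula: Σ i^2=n(n + 1)(2n + 1)/6=10·11·21/6=385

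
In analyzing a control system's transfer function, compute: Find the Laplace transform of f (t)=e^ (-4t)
L{e^(at)} = 1/(s-a)
L{e^(-4t)} = 1/(s+4)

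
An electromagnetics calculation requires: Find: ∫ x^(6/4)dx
Power rule: ∫ x^(3/2) dx=x^(5/2)/(5/2)+C

Answer: (2/5)·x^(5/2)+C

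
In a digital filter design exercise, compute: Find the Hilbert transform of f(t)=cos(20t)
The Hilbert transform shifts each frequency component by -pi/2.
H{cos(wt)}=sin(wt)
With w=20: H{cos(20t)}=sin(20t)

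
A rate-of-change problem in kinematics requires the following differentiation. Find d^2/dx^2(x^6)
Apply power rule 2 times:
d^1: 6x^5
d^2: 30x^4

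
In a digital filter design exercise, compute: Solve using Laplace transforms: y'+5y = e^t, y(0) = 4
Take L: sY - 4+5Y = 1/(s-1)
Y(s+5) = 1/(s-1)+4
Y = 1/((s-1)(s+5))+4/(s+5)
Partial fractions: 1/((s-1)(s+5)) = (1/6)/(s-1) - (1/6)/(s+5)
So Y = (1/6)/(s-1)+(23/6)/(s+5)
Inverse Laplace transform (L^(-1){1/(s-1)} = e^t, L^(-1){1/(s+5)} = e^(-5t)):

Answer: y(t) = (1/6)·e^t+(23/6)·e^(-5t)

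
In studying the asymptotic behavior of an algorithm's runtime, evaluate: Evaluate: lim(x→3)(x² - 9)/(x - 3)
Factor: (x² - 9) = (x-3)(x + 3)
Cancel (x-3): lim(x→3) (x + 3) = 6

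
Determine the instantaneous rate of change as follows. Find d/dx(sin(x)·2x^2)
Product rule: (fg)'=f'g+fg'
f=sin(x), f'=cos(x)
g=2x^2, g'=4x

Answer: 2·cos(x)·x^2+4·sin(x)·x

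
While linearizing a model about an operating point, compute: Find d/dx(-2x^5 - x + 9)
Power rule: d/dx(ax^n)=n·a·x^(n-1)
Term by term: -10·x^4-1

Answer: -10x^4-1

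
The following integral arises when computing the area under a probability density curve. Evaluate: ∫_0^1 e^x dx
Antiderivative: e^x
Evaluate: (e^1 - 1)

Answer: e^1 - 1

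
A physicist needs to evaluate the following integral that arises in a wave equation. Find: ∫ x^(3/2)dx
Power rule: ∫ x^(3/2) dx = x^(5/2)/(5/2)+C

Answer: (2/5)·x^(5/2)+C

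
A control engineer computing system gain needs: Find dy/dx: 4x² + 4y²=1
Differentiate: 8x + 8y·(dy/dx)=0
dy/dx=-8x/(8y)=-1·(x/y)

Answer: dy/dx=-1·(x/y)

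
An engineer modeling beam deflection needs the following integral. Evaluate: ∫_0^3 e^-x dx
Antiderivative: -e^-x
Evaluate: -(e^-3 - 1)

Answer: (e^-3 - 1)/(-1)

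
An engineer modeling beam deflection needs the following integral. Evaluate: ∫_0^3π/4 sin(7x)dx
Antiderivative: -cos(7x)/7
Evaluate at bounds: [-cos(7·3π/4)/7] - [-cos(7·0)/7]
= (-(-√2/2) + (1))/7 = 1/7 + √2/14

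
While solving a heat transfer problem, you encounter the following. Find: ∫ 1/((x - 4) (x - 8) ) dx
Partial fractions: 1/((x-4)(x-8))=A/(x-4) + B/(x-8)
A=-1/4, B=1/4
∫ [-1/4· 1/(x-4) + 1/4· 1/(x-8)] dx
=(1/4)[ln|x-8| - ln|x-4|] + C

Answer: (1/4)·ln|(x-8)/(x-4)| + C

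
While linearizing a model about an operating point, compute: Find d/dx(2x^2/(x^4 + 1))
Quotient rule: (f/g)' = (f'g - fg')/g²
f = 2x^2, f' = 4x
g = x^4+1, g' = 4x^3

Answer: (4x·(x^4+1)-8x^5)/(x^4+1)²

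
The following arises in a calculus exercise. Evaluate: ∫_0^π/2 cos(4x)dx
Antiderivative: sin(4x)/4
Evaluate at bounds: [sin(4·π/2)/4] - [sin(4·0)/4]
= ((0) - (0))/4 = 0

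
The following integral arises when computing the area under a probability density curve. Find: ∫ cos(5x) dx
Using substitution u=5x: ∫ cos(u) du/5=sin(u)/5+C

Answer: (1/5)sin(5x)+C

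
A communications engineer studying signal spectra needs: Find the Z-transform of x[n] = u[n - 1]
Using the time-shift property: Z{u[n-1]}=z^(-1)*z/(z-1)
=z^(0)/(z-1)

Answer: 1/(z-1)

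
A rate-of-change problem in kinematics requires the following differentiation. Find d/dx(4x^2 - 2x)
Power rule: d/dx(ax^n)=n·a·x^(n-1)
Term by term: 8·x - 2

Answer: 8x - 2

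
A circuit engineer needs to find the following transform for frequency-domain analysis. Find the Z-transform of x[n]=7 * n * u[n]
Z{n * u[n]} = z/(z-1)^2
By linearity: Z{7 * n * u[n]} = 7z/(z-1)^2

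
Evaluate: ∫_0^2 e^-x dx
Antiderivative: -e^-x
Evaluate: -(e^-2 - 1)

Answer: (e^-2 - 1)/(-1)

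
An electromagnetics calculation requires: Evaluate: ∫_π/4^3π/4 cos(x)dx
Antiderivative: sin(x)
Evaluate at bounds: [sin(1·3π/4)/1] - [sin(1·π/4)/1]
= ((√2/2) - (√2/2))/1 = 0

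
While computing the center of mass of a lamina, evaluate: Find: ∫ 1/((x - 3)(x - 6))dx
Partial fractions: 1/((x-3)(x-6)) = A/(x-3)+B/(x-6)
A = -1/3, B = 1/3
∫ [-1/3· 1/(x-3)+1/3· 1/(x-6)] dx
= (1/3)[ln|x-6| - ln|x-3|]+C

Answer: (1/3)·ln|(x-6)/(x-3)|+C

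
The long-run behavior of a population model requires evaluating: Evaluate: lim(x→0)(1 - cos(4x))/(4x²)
Using 1-cos(u) ≈ u²/2 for small u:
(1-cos(4x)) ≈ (4x)²/2 = 16x²/2
So limit = 16/(2·4) = 2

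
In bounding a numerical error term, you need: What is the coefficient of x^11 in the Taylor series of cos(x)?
cos(x) has only even powers. Coefficient of x^11=0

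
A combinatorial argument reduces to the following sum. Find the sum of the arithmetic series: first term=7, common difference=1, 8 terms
Last term: a_n = 7+(8-1)·1 = 14
Sum = n(a_1+a_n)/2 = 8(7+14)/2 = 84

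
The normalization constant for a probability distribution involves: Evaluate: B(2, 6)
B(x,y)=Γ(x)Γ(y)/Γ(x+y)=(x-1)!(y-1)!/(x+y-1)!
B(2,6)=1!·5!/7!=1/42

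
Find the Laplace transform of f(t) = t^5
L{t^n} = n!/s^(n + 1)
L{t^5} = 5!/s^6 = 120/s^6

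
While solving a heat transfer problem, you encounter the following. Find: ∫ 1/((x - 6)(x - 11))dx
Partial fractions: 1/((x-6)(x-11))=A/(x-6)+B/(x-11)
A=-1/5, B=1/5
∫ [-1/5· 1/(x-6)+1/5· 1/(x-11)] dx
=(1/5)[ln|x-11| - ln|x-6|]+C

Answer: (1/5)·ln|(x-11)/(x-6)|+C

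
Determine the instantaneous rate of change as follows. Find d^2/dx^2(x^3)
Apply power rule 2 times:
d^1: 3x^2
d^2: 6x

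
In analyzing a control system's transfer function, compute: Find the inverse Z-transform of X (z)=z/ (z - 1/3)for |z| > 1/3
Standard pair: z/(z-a) <-> a^n * u[n] for causal signals
With a=1/3: x[n]=(1/3)^n * u[n]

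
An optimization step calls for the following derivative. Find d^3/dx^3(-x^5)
Apply power rule 3 times:
d^1: -5x^4
d^2: -20x^3
d^3: -60x^2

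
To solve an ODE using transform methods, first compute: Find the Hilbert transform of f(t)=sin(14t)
The Hilbert transform shifts each frequency component by -pi/2.
H{sin(wt)} = -cos(wt)
With w = 14: H{sin(14t)} = -cos(14t)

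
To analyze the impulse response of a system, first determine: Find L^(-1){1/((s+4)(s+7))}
Partial fractions: 1/((s + 4)(s + 7))=A/(s + 4) + B/(s + 7)
Cover-up: A=1/(s + 7)|_{s=-4}=1/3; B=1/(s + 4)|_{s=-7}=-1/3
L^(-1)=(1/3)e^(-4t) - (1/3)e^(-7t)

Answer: (1/3)(e^(-4t) - e^(-7t))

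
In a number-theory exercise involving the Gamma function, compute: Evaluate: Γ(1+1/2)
Γ(n+1/2) = (2n)!√π/(4^n·n!)
= 2√π/(4·1) = (1/2)·√π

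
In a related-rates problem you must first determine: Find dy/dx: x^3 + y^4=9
Differentiate: 3x^2+4y^3·(dy/dx)=0
dy/dx=-3x^2/(4y^3)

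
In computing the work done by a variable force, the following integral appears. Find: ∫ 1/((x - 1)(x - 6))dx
Partial fractions: 1/((x-1)(x-6))=A/(x-1) + B/(x-6)
A=-1/5, B=1/5
∫ [-1/5· 1/(x-1) + 1/5· 1/(x-6)] dx
=(1/5)[ln|x-6| - ln|x-1|] + C

Answer: (1/5)·ln|(x-6)/(x-1)| + C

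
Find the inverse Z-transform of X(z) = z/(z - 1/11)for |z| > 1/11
Standard pair: z/(z-a) <-> a^n * u[n] for causal signals
With a=1/11: x[n]=(1/11)^n * u[n]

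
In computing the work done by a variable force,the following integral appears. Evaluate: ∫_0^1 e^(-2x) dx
Antiderivative: (1/(-2))e^(-2x)
Evaluate: (1/(-2))(e^-2-1)

Answer: (e^-2-1)/(-2)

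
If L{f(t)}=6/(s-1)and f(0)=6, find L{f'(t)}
L{f'(t)} = s·F(s) - f(0) = 6s/(s-1)-6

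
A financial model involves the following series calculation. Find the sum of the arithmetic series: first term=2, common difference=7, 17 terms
Last term: a_n = 2 + (17 - 1)·7 = 114
Sum = n(a_1 + a_n)/2 = 17(2 + 114)/2 = 986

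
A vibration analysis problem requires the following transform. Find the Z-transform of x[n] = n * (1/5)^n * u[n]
Using the property Z{n*a^n*u[n]} = az/(z-a)^2
With a = 1/5: X(z) = (1/5)z/(z - 1/5)^2, |z| > 1/5

Answer: (1/5)z/(z - 1/5)^2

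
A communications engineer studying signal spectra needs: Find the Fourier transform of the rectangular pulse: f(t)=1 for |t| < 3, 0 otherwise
F(omega)=integral from -3 to 3 of e^(-j*omega*t) dt
=2*sin(3*omega)/omega=6*sinc(3*omega/pi)

Answer: 2*sin(3*omega)/omega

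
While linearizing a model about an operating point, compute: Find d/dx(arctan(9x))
d/dx[arctan(u)] = u'/(1 + u²), u = 9x, u' = 9

Answer: 9/(1 + 81x²)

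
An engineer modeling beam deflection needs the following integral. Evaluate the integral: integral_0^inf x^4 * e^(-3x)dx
This is a Gamma integral. Substitute u = 3x (du = 3 dx):
integral_0^inf x^4*e^(-3x) dx = (1/3^5) integral_0^inf u^4*e^(-u) du
= Gamma(5)/3^5 = 4!/3^5 = 24/243

Answer: 8/81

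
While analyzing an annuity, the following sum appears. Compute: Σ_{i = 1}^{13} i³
Using formula: Σ i^3=[n(n + 1)/2]²=[13·14/2]²=8281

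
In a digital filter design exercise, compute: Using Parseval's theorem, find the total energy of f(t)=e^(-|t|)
Parseval's theorem: E = integral |f(t)|^2 dt = (1/2pi) integral |F(omega)|^2 domega
E = integral_{-inf}^{inf} e^(-2|t|) dt = 2 * integral_0^inf e^(-2t) dt = 2/(2 * 1) = 1/1

Answer: 1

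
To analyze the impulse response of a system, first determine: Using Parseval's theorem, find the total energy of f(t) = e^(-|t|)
Parseval's theorem: E=integral |f(t)|^2 dt=(1/2pi) integral |F(omega)|^2 domega
E=integral_{-inf}^{inf} e^(-2|t|) dt=2 * integral_0^inf e^(-2t) dt=2/(2 * 1)=1/1

Answer: 1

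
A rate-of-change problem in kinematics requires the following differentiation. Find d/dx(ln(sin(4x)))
Chain rule: d/dx[ln(u)]=u'/u where u=sin(4x)
u'=4cos(4x)

Answer: (4cos(4x))/(sin(4x))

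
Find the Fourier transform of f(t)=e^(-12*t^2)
The Fourier transform of a Gaussian e^(-a * t^2) is sqrt(pi/a) * e^(-omega^2/(4a)).
With a=12: F(omega)=sqrt(pi/12) * e^(-omega^2/48)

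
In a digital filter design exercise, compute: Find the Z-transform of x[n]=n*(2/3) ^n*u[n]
Using the property Z{n * a^n * u[n]}=az/(z-a)^2
With a=2/3: X(z)=(2/3)z/(z - 2/3)^2, |z| > 2/3

Answer: (2/3)z/(z - 2/3)^2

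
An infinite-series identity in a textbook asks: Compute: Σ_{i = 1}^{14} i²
Using formula: Σ i^2=n(n + 1)(2n + 1)/6=14·15·29/6=1015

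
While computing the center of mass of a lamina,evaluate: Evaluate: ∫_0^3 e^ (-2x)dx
Antiderivative: (1/(-2))e^(-2x)
Evaluate: (1/(-2))(e^-6-1)

Answer: (e^-6-1)/(-2)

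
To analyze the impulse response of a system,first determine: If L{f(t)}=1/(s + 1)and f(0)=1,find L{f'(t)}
L{f'(t)} = s·F(s) - f(0) = s/(s + 1) - 1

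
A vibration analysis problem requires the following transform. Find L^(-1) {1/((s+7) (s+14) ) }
Partial fractions: 1/((s+7)(s+14))=A/(s+7)+B/(s+14)
Cover-up: A=1/(s+14)|_{s=-7}=1/7; B=1/(s+7)|_{s=-14}=-1/7
L^(-1)=(1/7)e^(-7t) - (1/7)e^(-14t)

Answer: (1/7)(e^(-7t) - e^(-14t))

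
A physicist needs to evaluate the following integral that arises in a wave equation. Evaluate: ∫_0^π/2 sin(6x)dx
Antiderivative: -cos(6x)/6
Evaluate at bounds: [-cos(6·π/2)/6] - [-cos(6·0)/6]
= (-(-1) + (1))/6 = 1/3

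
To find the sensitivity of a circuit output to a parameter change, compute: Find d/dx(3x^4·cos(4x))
Product rule: (fg)'=f'g+fg'
f=3x^4, f'=12x^3
g=cos(4x), g'=-4·sin(4x)

Answer: 12x^3·cos(4x)-12x^4·sin(4x)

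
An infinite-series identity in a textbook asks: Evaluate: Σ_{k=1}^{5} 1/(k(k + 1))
Partial fractions: 1/(k(k+1)) = 1/k - 1/(k+1)
Telescoping sum: 1(1-1/6) = 1·5/6

Answer: 5/6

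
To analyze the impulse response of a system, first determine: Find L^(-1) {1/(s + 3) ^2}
L^(-1){1/(s-a)^n} = t^(n-1)·e^(at)/(n-1)!
Here a = -3, n = 2: t^1·e^(-3t)/1

Answer: t·e^(-3t)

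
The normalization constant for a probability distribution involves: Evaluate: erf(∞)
erf(∞)=1 (the error function converges to 1)

Answer: 1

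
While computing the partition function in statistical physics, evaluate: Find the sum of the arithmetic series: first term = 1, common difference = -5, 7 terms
Last term: a_n = 1+(7-1)·-5 = -29
Sum = n(a_1+a_n)/2 = 7(1+(-29))/2 = -98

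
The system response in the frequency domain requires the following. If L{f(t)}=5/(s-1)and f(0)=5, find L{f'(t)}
L{f'(t)} = s·F(s) - f(0) = 5s/(s-1)-5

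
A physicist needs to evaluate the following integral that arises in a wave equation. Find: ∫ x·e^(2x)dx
Integration by parts: u = x, dv = e^(2x) dx
du = dx, v = e^(2x)/2
= x·e^(2x)/2 - ∫ e^(2x)/2 dx
= x·e^(2x)/2 - e^(2x)/4+C

Answer: e^(2x)(x/2-1/4)+C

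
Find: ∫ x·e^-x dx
Integration by parts: u=x, dv=e^-x dx
du=dx, v=-e^-x
=-x·e^-x - ∫ -e^-x dx
=-x·e^-x - e^-x+C

Answer: -e^-x(x+1)+C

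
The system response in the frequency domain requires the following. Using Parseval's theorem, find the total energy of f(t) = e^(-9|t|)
Parseval's theorem: E=integral |f(t)|^2 dt=(1/2pi) integral |F(omega)|^2 domega
E=integral_{-inf}^{inf} e^(-18|t|) dt=2 * integral_0^inf e^(-18t) dt=2/(2 * 9)=1/9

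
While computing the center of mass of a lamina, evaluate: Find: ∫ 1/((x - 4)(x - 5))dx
Partial fractions: 1/((x-4)(x-5)) = A/(x-4) + B/(x-5)
A = -1, B = 1
∫ [-1· 1/(x-4) + 1· 1/(x-5)] dx
= (1)[ln|x-5| - ln|x-4|] + C

Answer: ln|(x-5)/(x-4)| + C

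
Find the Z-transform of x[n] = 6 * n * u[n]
Z{n*u[n]}=z/(z-1)^2
By linearity: Z{6*n*u[n]}=6z/(z-1)^2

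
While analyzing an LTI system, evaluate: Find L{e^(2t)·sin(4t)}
First shifting: L{e^(at)f(t)} = F(s-a)
L{sin(4t)} = 4/(s²+16)
Shift: 4/((s-2)²+16)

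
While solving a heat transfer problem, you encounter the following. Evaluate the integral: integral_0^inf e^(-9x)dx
integral_0^inf e^(-9x) dx=[-1/9 * e^(-9x)]_0^inf
=0 - (-1/9)=1/9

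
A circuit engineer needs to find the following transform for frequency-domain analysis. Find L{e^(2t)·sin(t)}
First shifting: L{e^(at)f(t)} = F(s-a)
L{sin(t)} = 1/(s²+1)
Shift: 1/((s-2)²+1)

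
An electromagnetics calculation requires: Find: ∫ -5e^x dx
Since d/dx[e^x]=+ e^x, we get -5e^x + C

Answer: -5e^x + C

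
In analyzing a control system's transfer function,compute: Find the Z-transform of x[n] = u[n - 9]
Using the time-shift property: Z{u[n-9]}=z^(-9) * z/(z-1)
=z^(-8)/(z-1)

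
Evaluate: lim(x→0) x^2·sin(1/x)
Squeeze theorem: -|x^2| ≤ x^2·sin(1/x) ≤ |x^2|
Since x^2 → 0 as x → 0, by squeeze theorem the limit is 0

Answer: 0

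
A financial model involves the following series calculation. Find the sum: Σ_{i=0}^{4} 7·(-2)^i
Geometric series: S = a(1 - r^n)/(1 - r)
a = 7, r = -2, n = 5
S = 7(1+32)/3 = 77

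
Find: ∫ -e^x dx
Since d/dx[e^x] = +e^x, we get -1e^x+C

Answer: -e^x+C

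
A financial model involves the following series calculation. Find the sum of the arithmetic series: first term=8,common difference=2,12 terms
Last term: a_n = 8 + (12 - 1)·2 = 30
Sum = n(a_1 + a_n)/2 = 12(8 + 30)/2 = 228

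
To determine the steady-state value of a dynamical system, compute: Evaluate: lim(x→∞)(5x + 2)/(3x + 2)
Divide numerator and denominator by x:
lim (5 + 2/x)/(3 + 2/x)=5/3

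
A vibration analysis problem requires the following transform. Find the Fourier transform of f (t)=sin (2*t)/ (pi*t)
sin(W*t)/(pi*t) = (W/pi)*sinc(W*t/pi) is the impulse response of the ideal low-pass filter with cutoff W (here W = 2).
Its Fourier transform is a rectangular function:
F(omega) = 1 for |omega| < 2, 0 otherwise

Answer: rect(omega/4) [i.e., 1 for |omega| < 2, 0 otherwise]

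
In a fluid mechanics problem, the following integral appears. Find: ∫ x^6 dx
Using power rule: ∫ x^6 dx = 1/7 x^7+C = (1/7)x^7+C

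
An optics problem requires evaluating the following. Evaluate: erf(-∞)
erf(-∞)=-1 (the error function is odd, so erf(-∞)=-erf(∞)=-1)

Answer: -1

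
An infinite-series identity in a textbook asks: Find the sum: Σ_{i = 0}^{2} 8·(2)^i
Geometric series: S = a(1 - r^n)/(1 - r)
a = 8, r = 2, n = 3
S = 8(1 - 8)/-1 = 56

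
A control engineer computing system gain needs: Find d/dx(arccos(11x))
d/dx[arccos(u)]=-u'/√(1-u²), u=11x, u'=11

Answer: -11/√(1-121x²)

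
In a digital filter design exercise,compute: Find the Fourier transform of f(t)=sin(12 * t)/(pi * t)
sin(W * t)/(pi * t)=(W/pi) * sinc(W * t/pi) is the impulse response of the ideal low-pass filter with cutoff W (here W=12).
Its Fourier transform is a rectangular function:
F(omega)=1 for |omega| < 12, 0 otherwise

Answer: rect(omega/24) [i.e., 1 for |omega| < 12, 0 otherwise]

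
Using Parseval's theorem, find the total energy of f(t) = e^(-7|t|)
Parseval's theorem: E = integral |f(t)|^2 dt = (1/2pi) integral |F(omega)|^2 domega
E = integral_{-inf}^{inf} e^(-14|t|) dt = 2 * integral_0^inf e^(-14t) dt = 2/(2 * 7) = 1/7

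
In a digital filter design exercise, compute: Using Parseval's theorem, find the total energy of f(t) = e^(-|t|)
Parseval's theorem: E=integral |f(t)|^2 dt=(1/2pi) integral |F(omega)|^2 domega
E=integral_{-inf}^{inf} e^(-2|t|) dt=2 * integral_0^inf e^(-2t) dt=2/(2 * 1)=1/1

Answer: 1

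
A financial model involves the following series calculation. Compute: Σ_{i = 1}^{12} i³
Using formula: Σ i^3 = [n(n+1)/2]² = [12·13/2]² = 6084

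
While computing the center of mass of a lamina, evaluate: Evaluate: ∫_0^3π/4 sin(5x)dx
Antiderivative: -cos(5x)/5
Evaluate at bounds: [-cos(5·3π/4)/5] - [-cos(5·0)/5]
=(-(√2/2) + (1))/5=1/5 - √2/10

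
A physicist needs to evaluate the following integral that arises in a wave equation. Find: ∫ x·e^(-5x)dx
Integration by parts: u = x, dv = e^(-5x) dx
du = dx, v = e^(-5x)/(-5)
= x·e^(-5x)/(-5) - ∫ e^(-5x)/(-5) dx
= x·e^(-5x)/(-5) - e^(-5x)/25+C

Answer: e^(-5x)(x/(-5)-1/25)+C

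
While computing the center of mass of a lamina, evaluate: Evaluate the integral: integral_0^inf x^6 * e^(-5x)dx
This is a Gamma integral. Substitute u = 5x (du = 5 dx):
integral_0^inf x^6 * e^(-5x) dx = (1/5^7) integral_0^inf u^6 * e^(-u) du
= Gamma(7)/5^7 = 6!/5^7 = 720/78125

Answer: 144/15625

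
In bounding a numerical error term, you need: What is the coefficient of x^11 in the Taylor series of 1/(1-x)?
1/(1-x) = Σ x^n for |x|<1
All coefficients are 1

Answer: 1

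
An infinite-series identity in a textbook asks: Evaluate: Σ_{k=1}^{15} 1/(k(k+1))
Partial fractions: 1/(k(k+1)) = 1/k - 1/(k+1)
Telescoping sum: 1(1-1/16) = 1·15/16

Answer: 15/16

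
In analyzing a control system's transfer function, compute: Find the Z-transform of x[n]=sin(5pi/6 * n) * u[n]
Z{sin(w0 * n) * u[n]} = z * sin(w0)/(z^2 - 2z * cos(w0) + 1)
With w0 = 5pi/6: X(z) = z * sin(5pi/6)/(z^2 - 2z * cos(5pi/6) + 1)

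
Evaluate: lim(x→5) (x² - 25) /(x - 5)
Factor: (x² - 25)=(x-5)(x+5)
Cancel (x-5): lim(x→5) (x+5)=10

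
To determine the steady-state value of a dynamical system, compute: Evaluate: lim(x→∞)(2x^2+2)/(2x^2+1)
Divide numerator and denominator by x^2:
lim (2 + 2/x^2)/(2 + 1/x^2) = 1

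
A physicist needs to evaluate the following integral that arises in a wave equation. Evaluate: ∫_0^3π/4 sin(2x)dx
Antiderivative: -cos(2x)/2
Evaluate at bounds: [-cos(2·3π/4)/2] - [-cos(2·0)/2]
=(-(0) + (1))/2=1/2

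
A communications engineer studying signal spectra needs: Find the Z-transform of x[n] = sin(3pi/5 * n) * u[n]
Z{sin(w0*n)*u[n]} = z*sin(w0)/(z^2 - 2z*cos(w0) + 1)
With w0 = 3pi/5: X(z) = z*sin(3pi/5)/(z^2 - 2z*cos(3pi/5) + 1)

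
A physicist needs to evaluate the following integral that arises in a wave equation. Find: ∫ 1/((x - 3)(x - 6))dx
Partial fractions: 1/((x-3)(x-6)) = A/(x-3) + B/(x-6)
A = -1/3, B = 1/3
∫ [-1/3· 1/(x-3) + 1/3· 1/(x-6)] dx
= (1/3)[ln|x-6| - ln|x-3|] + C

Answer: (1/3)·ln|(x-6)/(x-3)| + C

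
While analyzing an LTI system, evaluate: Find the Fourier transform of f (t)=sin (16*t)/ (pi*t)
sin(W*t)/(pi*t)=(W/pi)*sinc(W*t/pi) is the impulse response of the ideal low-pass filter with cutoff W (here W=16).
Its Fourier transform is a rectangular function:
F(omega)=1 for |omega| < 16, 0 otherwise

Answer: rect(omega/32) [i.e., 1 for |omega| < 16, 0 otherwise]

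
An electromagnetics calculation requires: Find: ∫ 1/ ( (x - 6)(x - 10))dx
Partial fractions: 1/((x-6)(x-10))=A/(x-6) + B/(x-10)
A=-1/4, B=1/4
∫ [-1/4· 1/(x-6) + 1/4· 1/(x-10)] dx
=(1/4)[ln|x-10| - ln|x-6|] + C

Answer: (1/4)·ln|(x-10)/(x-6)| + C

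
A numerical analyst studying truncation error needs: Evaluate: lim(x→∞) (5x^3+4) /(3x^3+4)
Divide numerator and denominator by x^3:
lim (5+4/x^3)/(3+4/x^3)=5/3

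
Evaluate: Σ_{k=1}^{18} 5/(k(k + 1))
Partial fractions: 5/(k(k + 1)) = 5/k - 5/(k + 1)
Telescoping sum: 5(1 - 1/19) = 5·18/19

Answer: 90/19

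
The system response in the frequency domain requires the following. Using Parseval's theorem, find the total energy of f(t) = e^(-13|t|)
Parseval's theorem: E = integral |f(t)|^2 dt = (1/2pi) integral |F(omega)|^2 domega
E = integral_{-inf}^{inf} e^(-26|t|) dt = 2 * integral_0^inf e^(-26t) dt = 2/(2 * 13) = 1/13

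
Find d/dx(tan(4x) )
Chain rule: d/dx[tan(u)]=sec²(u)·u' where u=4x
u'=4

Answer: 4·sec²(4x)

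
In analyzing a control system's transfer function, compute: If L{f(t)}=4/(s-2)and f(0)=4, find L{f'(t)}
L{f'(t)}=s·F(s) - f(0)=4s/(s-2)-4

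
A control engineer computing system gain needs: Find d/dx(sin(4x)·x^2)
Product rule: (fg)'=f'g + fg'
f=sin(4x), f'=4·cos(4x)
g=x^2, g'=2x

Answer: 4·cos(4x)·x^2 + 2·sin(4x)·x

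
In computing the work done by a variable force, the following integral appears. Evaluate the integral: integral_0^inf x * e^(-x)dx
This is a Gamma integral. Substitute u = 1x:
integral_0^inf x * e^(-x) dx = (1/1^2) integral_0^inf u^1 * e^(-u) du
= Gamma(2)/1^2 = 1!/1^2 = 1/1

Answer: 1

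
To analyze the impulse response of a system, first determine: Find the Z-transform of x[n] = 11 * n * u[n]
Z{n * u[n]}=z/(z-1)^2
By linearity: Z{11 * n * u[n]}=11z/(z-1)^2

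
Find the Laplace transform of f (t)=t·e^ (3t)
L{t·e^(at)}=1/(s-a)²
L{t·e^(3t)}=1/(s-3)²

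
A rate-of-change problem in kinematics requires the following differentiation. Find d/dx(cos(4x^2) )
Chain rule: d/dx[cos(u)]=-sin(u)·u' where u=4x^2
u'=8x

Answer: -8x·sin(4x^2)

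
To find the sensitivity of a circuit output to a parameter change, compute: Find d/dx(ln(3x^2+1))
Chain rule: d/dx[ln(u)] = u'/u where u = 3x^2 + 1
u' = 6x

Answer: (6x)/(3x^2 + 1)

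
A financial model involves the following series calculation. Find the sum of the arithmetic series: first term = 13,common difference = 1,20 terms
Last term: a_n = 13 + (20 - 1)·1 = 32
Sum = n(a_1 + a_n)/2 = 20(13 + 32)/2 = 450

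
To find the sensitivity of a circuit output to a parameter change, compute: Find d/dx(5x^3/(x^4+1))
Quotient rule: (f/g)' = (f'g - fg')/g²
f = 5x^3, f' = 15x^2
g = x^4+1, g' = 4x^3

Answer: (15x^2·(x^4+1)-20x^6)/(x^4+1)²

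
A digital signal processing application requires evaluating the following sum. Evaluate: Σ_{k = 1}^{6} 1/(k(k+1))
Partial fractions: 1/(k(k+1))=1/k - 1/(k+1)
Telescoping sum: 1(1-1/7)=1·6/7

Answer: 6/7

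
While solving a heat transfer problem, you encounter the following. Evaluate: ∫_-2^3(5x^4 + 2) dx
Step 1: Find antiderivative F(x)=x^5 + 2x
Step 2: F(3) - F(-2)=249 - (-36)=285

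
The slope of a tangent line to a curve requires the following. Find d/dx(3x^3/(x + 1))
Quotient rule: (f/g)'=(f'g - fg')/g²
f=3x^3, f'=9x^2
g=x + 1, g'=1

Answer: (9x^2·(x + 1) - 3x^3)/(x + 1)²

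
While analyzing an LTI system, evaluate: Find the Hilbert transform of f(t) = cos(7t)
The Hilbert transform shifts each frequency component by -pi/2.
H{cos(wt)} = sin(wt)
With w = 7: H{cos(7t)} = sin(7t)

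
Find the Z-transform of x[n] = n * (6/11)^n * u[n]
Using the property Z{n*a^n*u[n]}=az/(z-a)^2
With a=6/11: X(z)=(6/11)z/(z - 6/11)^2, |z| > 6/11

Answer: (6/11)z/(z - 6/11)^2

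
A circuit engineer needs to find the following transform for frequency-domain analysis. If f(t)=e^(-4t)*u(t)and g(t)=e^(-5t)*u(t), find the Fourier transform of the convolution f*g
By the convolution theorem: F{f * g} = F(omega) * G(omega)
F(omega) = 1/(4+j * omega), G(omega) = 1/(5+j * omega)
F{f * g} = 1/((4+j * omega)(5+j * omega))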